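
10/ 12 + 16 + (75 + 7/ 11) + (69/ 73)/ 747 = 36978583/ 399894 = 92.47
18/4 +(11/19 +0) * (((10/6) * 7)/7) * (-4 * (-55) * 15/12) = 30763/114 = 269.85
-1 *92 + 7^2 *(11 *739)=398229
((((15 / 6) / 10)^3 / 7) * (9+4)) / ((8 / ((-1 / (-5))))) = 13 / 17920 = 0.00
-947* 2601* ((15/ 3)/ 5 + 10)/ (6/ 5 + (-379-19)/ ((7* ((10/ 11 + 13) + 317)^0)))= 948311595/ 1948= 486812.93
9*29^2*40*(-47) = -14229720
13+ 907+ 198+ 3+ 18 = 1139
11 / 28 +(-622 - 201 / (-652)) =-708902 / 1141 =-621.30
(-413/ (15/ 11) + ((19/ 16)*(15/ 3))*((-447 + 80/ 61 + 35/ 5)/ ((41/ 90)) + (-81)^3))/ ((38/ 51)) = -32259703686421/ 7603040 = -4243000.65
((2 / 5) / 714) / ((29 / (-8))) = -8 / 51765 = -0.00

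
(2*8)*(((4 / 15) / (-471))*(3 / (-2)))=0.01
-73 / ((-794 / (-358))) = -13067 / 397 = -32.91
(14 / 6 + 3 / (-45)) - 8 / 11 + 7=1409 / 165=8.54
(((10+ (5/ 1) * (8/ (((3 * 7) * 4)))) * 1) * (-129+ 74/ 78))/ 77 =-99880/ 5733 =-17.42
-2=-2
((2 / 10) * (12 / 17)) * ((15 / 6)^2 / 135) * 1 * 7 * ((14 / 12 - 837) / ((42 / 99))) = -3245 / 36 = -90.14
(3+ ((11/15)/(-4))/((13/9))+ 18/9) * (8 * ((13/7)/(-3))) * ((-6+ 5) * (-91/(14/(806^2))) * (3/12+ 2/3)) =-4203632147/45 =-93414047.71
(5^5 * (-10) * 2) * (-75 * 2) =9375000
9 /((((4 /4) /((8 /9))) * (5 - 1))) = 2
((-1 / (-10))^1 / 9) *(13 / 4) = 13 / 360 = 0.04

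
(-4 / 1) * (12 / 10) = -24 / 5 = -4.80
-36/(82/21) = -378/41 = -9.22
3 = 3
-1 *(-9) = 9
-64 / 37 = -1.73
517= 517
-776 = -776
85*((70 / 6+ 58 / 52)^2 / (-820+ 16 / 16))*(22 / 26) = -929398415 / 64776348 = -14.35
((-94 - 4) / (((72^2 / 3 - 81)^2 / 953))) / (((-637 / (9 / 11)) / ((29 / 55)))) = 0.00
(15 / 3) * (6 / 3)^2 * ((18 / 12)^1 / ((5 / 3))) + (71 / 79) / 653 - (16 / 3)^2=-4848539 / 464283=-10.44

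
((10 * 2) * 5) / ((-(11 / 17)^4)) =-8352100 / 14641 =-570.46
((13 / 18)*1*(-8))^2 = 2704 / 81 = 33.38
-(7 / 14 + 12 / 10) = -17 / 10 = -1.70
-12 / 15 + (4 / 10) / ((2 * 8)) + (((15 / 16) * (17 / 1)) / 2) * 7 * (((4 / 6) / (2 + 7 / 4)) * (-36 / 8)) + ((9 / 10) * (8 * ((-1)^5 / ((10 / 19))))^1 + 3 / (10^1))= -2939 / 50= -58.78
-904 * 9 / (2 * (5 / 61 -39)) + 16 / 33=4113434 / 39171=105.01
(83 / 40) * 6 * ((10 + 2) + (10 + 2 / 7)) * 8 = 77688 / 35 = 2219.66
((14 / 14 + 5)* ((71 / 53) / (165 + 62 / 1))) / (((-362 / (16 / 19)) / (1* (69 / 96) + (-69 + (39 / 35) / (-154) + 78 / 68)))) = 20966591739 / 3791155422670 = 0.01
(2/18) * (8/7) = 8/63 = 0.13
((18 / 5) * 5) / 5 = 18 / 5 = 3.60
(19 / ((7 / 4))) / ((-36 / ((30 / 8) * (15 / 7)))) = -475 / 196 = -2.42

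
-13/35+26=25.63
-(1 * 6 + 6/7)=-6.86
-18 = -18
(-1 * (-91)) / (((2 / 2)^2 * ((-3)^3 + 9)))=-91 / 18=-5.06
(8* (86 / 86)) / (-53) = -8 / 53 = -0.15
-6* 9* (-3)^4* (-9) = 39366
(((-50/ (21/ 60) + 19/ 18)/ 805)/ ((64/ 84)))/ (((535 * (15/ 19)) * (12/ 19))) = -6449987/ 7442064000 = -0.00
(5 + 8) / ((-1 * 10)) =-13 / 10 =-1.30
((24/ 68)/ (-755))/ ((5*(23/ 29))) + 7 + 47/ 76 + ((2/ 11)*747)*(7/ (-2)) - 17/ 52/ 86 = -645289780253827/ 1379563814200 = -467.75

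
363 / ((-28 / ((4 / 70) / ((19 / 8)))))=-1452 / 4655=-0.31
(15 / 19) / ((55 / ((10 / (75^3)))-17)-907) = 0.00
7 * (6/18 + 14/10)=182/15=12.13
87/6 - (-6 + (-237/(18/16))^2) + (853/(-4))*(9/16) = -25620421/576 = -44479.90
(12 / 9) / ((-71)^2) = 4 / 15123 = 0.00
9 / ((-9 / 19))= -19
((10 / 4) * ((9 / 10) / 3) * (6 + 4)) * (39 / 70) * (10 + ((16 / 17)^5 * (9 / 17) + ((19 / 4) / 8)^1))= 141814459449 / 3089608832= 45.90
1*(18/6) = 3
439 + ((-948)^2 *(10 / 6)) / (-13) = -1492133 / 13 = -114779.46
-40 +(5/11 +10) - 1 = -336/11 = -30.55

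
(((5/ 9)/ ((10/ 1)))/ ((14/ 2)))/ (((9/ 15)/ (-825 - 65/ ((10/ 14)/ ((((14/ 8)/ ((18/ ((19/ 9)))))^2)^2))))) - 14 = -1660541869735127/ 66648721563648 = -24.91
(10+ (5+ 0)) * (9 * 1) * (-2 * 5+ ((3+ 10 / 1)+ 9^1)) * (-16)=-25920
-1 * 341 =-341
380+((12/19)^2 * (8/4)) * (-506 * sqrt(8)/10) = 265.82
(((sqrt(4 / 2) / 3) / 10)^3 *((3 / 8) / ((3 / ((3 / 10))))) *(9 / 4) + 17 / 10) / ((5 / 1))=sqrt(2) / 800000 + 17 / 50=0.34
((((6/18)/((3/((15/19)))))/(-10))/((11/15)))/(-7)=5/2926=0.00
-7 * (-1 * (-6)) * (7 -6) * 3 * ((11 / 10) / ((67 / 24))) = -16632 / 335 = -49.65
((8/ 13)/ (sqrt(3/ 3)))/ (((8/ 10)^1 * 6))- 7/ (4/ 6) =-809/ 78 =-10.37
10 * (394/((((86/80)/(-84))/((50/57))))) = -220640000/817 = -270061.20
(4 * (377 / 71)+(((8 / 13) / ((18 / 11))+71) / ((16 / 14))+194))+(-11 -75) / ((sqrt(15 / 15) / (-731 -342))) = 6150881167 / 66456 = 92555.69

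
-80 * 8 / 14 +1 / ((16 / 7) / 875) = 37755 / 112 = 337.10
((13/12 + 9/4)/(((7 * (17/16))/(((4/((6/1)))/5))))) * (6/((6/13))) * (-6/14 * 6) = -1664/833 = -2.00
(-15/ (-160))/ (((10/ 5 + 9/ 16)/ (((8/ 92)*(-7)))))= -21/ 943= -0.02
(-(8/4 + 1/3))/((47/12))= -28/47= -0.60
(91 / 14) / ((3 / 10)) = 65 / 3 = 21.67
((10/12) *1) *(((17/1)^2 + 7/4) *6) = 5815/4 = 1453.75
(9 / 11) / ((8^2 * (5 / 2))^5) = 9 / 1153433600000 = 0.00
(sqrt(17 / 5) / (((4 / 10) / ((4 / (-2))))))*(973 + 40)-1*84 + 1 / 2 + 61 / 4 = -1013*sqrt(85)-273 / 4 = -9407.65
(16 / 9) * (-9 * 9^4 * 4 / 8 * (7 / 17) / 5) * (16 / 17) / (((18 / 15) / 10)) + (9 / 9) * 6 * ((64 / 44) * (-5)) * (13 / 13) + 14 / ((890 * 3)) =-144065274547 / 4243965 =-33945.91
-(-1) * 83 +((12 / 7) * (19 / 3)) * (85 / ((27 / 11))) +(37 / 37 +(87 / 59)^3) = 17979285811 / 38816631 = 463.19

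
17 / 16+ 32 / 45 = 1277 / 720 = 1.77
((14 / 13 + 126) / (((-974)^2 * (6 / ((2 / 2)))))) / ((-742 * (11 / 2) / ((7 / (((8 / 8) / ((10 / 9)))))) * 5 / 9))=-413 / 5392511553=-0.00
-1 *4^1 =-4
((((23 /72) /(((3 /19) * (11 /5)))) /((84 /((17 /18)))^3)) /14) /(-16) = -0.00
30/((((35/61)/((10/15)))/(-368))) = -89792/7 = -12827.43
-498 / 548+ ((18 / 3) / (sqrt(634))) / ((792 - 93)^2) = -249 / 274+ sqrt(634) / 51628839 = -0.91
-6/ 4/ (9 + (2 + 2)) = -3/ 26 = -0.12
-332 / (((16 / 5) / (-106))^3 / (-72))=-868836867.19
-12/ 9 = -4/ 3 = -1.33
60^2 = 3600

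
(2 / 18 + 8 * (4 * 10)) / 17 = 2881 / 153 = 18.83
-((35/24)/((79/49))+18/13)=-56423/24648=-2.29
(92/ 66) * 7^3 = 15778/ 33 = 478.12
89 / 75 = 1.19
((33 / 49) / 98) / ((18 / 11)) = 121 / 28812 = 0.00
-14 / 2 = -7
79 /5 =15.80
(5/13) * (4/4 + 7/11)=90/143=0.63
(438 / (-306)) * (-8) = 584 / 51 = 11.45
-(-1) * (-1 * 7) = -7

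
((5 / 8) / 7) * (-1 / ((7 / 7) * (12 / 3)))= -5 / 224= -0.02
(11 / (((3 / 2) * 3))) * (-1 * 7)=-154 / 9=-17.11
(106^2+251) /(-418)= -11487 /418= -27.48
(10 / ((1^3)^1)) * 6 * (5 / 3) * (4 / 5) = 80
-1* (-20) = 20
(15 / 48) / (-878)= -5 / 14048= -0.00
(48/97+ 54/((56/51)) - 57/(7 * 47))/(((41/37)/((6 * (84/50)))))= 420831747/934595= 450.28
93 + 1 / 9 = 838 / 9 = 93.11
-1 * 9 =-9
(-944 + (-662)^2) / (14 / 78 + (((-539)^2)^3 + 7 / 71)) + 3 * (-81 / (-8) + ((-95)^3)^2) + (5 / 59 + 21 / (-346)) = 12226623390305216066200472235052424635 / 5544260767970648700893224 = 2205275671905.40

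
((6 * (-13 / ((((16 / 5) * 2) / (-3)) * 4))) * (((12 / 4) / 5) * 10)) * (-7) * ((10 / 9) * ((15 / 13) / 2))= -7875 / 32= -246.09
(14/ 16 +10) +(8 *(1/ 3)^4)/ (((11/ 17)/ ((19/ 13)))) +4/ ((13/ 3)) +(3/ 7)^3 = 384579575/ 31783752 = 12.10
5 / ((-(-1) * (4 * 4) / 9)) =45 / 16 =2.81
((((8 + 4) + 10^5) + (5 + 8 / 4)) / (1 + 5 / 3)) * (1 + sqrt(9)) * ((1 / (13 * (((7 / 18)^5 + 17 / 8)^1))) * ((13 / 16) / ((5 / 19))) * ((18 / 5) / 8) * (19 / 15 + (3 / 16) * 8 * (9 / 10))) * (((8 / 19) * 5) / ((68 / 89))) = 742723599976767 / 13709272600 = 54176.73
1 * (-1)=-1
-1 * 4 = -4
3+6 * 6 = 39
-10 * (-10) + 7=107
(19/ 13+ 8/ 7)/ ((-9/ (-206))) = 16274/ 273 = 59.61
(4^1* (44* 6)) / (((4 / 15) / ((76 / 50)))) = 30096 / 5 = 6019.20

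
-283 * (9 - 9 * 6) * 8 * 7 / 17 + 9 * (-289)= 668943 / 17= 39349.59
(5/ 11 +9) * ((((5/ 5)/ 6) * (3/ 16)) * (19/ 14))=247/ 616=0.40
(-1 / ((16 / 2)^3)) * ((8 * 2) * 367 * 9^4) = -2407887 / 32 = -75246.47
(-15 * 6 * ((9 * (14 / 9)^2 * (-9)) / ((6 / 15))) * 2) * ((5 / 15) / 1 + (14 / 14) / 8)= 40425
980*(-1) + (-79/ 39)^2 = -975.90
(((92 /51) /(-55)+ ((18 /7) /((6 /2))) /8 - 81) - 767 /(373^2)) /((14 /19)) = -16802657417771 /152980683240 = -109.84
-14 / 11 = -1.27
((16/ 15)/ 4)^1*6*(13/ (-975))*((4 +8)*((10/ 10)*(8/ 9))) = -256/ 1125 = -0.23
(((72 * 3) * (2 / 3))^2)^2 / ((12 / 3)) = 107495424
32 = 32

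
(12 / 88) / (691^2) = 3 / 10504582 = 0.00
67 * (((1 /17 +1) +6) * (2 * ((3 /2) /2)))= 12060 /17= 709.41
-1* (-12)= 12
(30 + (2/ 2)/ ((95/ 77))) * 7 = 20489/ 95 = 215.67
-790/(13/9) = -7110/13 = -546.92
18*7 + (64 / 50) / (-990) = 1559234 / 12375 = 126.00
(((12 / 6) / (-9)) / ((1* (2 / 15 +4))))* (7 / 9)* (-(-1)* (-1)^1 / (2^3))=35 / 6696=0.01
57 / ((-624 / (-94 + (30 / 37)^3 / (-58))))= 1311888991 / 152769448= 8.59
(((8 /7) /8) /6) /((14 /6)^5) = 81 /235298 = 0.00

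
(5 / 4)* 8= 10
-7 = -7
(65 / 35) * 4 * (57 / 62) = 6.83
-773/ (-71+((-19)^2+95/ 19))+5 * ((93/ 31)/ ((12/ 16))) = 17.38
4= 4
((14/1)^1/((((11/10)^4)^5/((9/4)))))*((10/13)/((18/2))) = 3500000000000000000000/8745749934123280119613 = 0.40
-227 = -227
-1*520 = -520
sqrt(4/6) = sqrt(6)/3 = 0.82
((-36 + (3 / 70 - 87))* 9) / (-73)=77463 / 5110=15.16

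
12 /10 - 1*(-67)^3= 1503821 /5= 300764.20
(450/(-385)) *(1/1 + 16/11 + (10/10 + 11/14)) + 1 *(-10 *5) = -325835/5929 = -54.96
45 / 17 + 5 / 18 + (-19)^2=111361 / 306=363.92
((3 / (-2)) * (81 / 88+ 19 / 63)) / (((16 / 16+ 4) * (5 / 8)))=-271 / 462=-0.59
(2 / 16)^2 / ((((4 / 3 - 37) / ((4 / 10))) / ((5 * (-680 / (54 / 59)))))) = 5015 / 7704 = 0.65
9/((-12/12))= -9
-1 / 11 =-0.09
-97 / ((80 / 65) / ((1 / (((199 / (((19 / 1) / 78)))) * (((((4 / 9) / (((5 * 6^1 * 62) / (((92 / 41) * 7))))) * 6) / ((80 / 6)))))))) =-58561325 / 1025248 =-57.12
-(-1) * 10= 10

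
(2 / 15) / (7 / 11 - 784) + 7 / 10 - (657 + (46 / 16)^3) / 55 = -8500940893 / 727964160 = -11.68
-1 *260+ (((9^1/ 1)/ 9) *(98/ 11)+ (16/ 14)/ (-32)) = -77347/ 308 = -251.13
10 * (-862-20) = -8820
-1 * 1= -1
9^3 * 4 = 2916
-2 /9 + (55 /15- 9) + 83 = 697 /9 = 77.44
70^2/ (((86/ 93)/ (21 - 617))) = -3158106.98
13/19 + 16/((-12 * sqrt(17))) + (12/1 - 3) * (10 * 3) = 5143/19 - 4 * sqrt(17)/51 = 270.36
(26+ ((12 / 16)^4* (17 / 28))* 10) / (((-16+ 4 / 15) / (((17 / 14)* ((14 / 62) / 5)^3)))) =-35724633 / 179985305600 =-0.00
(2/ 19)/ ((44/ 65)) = 65/ 418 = 0.16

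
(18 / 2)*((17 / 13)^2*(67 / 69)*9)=522801 / 3887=134.50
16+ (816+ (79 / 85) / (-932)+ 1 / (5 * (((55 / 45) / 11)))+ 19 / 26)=834.53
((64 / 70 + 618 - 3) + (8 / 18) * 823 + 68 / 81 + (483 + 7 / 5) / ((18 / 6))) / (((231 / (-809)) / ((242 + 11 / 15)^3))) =-2302641285145984453 / 40186125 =-57299410807.73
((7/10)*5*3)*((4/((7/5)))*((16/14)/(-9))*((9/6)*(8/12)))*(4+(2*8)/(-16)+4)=-80/3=-26.67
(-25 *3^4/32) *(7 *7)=-99225/32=-3100.78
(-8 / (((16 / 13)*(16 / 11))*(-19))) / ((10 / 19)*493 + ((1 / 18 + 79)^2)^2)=938223 / 155813858354918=0.00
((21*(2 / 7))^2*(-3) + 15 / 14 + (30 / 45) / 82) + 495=668273 / 1722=388.08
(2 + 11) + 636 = 649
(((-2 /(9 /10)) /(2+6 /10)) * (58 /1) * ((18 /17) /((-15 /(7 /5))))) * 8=25984 /663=39.19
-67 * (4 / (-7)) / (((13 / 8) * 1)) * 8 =17152 / 91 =188.48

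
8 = 8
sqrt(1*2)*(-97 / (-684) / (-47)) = -97*sqrt(2) / 32148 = -0.00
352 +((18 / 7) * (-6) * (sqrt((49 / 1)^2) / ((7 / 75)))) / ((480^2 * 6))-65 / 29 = 5193129 / 14848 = 349.75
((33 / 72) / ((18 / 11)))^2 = 14641 / 186624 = 0.08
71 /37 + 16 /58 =2355 /1073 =2.19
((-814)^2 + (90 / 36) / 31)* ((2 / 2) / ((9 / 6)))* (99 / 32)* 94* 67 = 4269009808569 / 496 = 8606874614.05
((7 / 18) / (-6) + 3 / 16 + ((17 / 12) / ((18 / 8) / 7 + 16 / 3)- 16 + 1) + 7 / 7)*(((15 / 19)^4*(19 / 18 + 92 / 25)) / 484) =-5958738427 / 115049463936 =-0.05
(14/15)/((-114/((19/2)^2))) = -133/180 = -0.74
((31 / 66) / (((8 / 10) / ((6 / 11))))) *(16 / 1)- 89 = -10149 / 121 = -83.88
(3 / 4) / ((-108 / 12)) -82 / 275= -1259 / 3300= -0.38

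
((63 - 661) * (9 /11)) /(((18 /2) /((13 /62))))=-3887 /341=-11.40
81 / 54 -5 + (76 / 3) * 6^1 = 297 / 2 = 148.50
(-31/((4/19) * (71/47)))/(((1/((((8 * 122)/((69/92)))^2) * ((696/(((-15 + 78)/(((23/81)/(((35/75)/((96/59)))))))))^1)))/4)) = -360220624059105280/49878423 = -7221972997.40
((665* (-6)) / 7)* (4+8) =-6840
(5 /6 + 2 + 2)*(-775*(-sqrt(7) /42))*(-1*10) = -2359.65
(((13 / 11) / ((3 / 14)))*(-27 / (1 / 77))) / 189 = -182 / 3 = -60.67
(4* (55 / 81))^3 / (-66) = -484000 / 1594323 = -0.30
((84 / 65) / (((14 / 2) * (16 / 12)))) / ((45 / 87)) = 87 / 325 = 0.27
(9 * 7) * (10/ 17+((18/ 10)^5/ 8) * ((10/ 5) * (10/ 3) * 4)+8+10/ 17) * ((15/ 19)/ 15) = 48303486/ 201875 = 239.27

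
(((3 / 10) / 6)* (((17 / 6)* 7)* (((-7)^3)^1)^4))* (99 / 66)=1647113176919 / 80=20588914711.49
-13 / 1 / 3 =-13 / 3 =-4.33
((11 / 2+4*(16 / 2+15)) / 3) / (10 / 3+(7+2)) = 195 / 74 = 2.64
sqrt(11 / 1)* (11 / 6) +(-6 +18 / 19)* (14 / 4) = -336 / 19 +11* sqrt(11) / 6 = -11.60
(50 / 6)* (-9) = -75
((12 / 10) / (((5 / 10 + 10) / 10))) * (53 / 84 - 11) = -1742 / 147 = -11.85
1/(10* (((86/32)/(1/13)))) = 0.00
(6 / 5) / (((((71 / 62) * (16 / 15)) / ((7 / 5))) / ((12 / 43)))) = 5859 / 15265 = 0.38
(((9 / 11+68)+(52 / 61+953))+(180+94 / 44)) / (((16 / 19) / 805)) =24729736045 / 21472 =1151720.20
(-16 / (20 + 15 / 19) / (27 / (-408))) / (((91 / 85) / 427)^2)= 222300279680 / 120159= 1850051.01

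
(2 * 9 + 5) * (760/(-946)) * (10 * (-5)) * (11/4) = 2540.70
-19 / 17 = -1.12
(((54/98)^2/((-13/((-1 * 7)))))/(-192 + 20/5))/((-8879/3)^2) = -6561/66088125457172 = -0.00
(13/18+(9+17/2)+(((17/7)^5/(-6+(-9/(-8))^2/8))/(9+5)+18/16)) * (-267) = -13765612237469/2815105272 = -4889.91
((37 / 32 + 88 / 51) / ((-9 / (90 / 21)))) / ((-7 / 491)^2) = -5669019715 / 839664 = -6751.53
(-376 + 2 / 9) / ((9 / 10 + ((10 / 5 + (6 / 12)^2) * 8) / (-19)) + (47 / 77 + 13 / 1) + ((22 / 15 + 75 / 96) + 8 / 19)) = -23.15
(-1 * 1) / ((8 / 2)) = -1 / 4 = -0.25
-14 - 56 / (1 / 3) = -182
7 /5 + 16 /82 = 327 /205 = 1.60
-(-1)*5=5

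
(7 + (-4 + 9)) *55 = 660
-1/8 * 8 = -1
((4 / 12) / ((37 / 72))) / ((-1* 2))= -12 / 37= -0.32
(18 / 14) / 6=3 / 14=0.21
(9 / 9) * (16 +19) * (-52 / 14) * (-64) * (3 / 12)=2080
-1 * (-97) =97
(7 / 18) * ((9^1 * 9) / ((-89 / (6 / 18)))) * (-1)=21 / 178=0.12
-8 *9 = -72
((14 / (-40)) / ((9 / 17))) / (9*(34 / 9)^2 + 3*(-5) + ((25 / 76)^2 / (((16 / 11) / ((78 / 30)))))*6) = -1374688 / 238304965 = -0.01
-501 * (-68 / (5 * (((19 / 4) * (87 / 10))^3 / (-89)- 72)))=-12936755200 / 1642261359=-7.88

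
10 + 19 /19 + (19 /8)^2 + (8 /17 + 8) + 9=37113 /1088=34.11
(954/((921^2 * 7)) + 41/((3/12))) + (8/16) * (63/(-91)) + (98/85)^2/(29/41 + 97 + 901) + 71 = 234.66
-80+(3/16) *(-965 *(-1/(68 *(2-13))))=-960335/11968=-80.24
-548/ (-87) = 548/ 87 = 6.30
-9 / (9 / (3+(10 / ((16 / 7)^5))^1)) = -1656899 / 524288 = -3.16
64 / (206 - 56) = 32 / 75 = 0.43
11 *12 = 132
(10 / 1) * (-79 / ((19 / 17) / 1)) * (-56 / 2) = 376040 / 19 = 19791.58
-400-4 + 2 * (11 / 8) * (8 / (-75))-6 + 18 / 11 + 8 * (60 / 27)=-967426 / 2475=-390.88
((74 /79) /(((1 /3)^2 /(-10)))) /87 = -2220 /2291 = -0.97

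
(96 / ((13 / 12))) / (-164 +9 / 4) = -4608 / 8411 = -0.55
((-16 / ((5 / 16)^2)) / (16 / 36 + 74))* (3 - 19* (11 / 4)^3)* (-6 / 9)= -575.36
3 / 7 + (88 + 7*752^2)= 3958616.43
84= 84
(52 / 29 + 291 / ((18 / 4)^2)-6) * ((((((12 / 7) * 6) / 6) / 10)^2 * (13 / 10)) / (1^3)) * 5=1.94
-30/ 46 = -15/ 23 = -0.65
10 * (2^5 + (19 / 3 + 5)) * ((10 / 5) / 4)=650 / 3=216.67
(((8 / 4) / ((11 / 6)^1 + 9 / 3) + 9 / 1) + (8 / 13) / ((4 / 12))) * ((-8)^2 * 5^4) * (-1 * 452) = -76749600000 / 377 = -203579840.85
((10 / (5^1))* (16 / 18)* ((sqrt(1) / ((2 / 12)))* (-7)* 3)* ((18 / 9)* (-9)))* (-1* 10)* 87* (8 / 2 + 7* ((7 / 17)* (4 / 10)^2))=-1330172928 / 85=-15649093.27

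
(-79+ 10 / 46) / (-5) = 1812 / 115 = 15.76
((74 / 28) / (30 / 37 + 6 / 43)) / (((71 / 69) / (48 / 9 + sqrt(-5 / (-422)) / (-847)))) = 1353941 / 93933 - 1353941 * sqrt(2110) / 179065855584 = 14.41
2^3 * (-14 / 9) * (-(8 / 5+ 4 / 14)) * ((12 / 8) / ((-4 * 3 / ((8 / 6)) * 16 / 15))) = -11 / 3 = -3.67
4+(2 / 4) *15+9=41 / 2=20.50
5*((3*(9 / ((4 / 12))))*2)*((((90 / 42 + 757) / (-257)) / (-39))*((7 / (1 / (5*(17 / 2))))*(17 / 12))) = 172771425 / 6682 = 25856.24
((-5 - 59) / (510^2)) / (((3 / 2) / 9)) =-32 / 21675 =-0.00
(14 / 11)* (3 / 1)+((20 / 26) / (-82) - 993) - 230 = -7148118 / 5863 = -1219.19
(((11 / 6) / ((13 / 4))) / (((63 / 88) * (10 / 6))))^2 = 3748096 / 16769025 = 0.22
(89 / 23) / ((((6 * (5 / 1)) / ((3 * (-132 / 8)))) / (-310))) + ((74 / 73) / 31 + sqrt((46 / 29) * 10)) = 2 * sqrt(3335) / 29 + 206042765 / 104098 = 1983.30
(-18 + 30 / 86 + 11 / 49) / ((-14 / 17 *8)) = 312103 / 117992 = 2.65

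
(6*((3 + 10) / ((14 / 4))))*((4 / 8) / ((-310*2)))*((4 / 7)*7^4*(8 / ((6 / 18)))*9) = -825552 / 155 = -5326.14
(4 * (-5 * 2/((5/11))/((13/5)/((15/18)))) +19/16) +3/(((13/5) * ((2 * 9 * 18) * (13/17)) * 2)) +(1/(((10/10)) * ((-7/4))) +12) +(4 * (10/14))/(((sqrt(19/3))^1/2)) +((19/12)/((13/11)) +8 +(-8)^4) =40 * sqrt(57)/133 +2090092817/511056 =4092.02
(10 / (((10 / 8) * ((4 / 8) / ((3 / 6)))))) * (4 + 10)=112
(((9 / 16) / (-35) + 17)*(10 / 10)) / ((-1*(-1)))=9511 / 560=16.98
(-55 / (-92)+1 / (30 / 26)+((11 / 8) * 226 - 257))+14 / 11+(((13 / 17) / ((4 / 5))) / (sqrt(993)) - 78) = -81641 / 3795+65 * sqrt(993) / 67524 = -21.48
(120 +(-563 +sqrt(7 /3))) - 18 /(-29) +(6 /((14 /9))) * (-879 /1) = -778060 /203 +sqrt(21) /3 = -3831.28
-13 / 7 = -1.86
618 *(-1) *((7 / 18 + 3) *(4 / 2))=-12566 / 3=-4188.67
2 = 2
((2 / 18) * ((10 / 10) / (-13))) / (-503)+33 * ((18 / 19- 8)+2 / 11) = -253530089 / 1118169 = -226.74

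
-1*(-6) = 6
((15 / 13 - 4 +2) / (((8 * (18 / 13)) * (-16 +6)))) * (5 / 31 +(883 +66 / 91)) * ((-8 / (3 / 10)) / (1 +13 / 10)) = -45713140 / 583947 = -78.28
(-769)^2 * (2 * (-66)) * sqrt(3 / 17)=-78059652 * sqrt(51) / 17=-32791612.82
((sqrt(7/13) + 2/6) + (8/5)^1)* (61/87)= 1.87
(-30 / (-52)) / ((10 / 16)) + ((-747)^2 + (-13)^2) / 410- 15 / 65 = 3630002 / 2665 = 1362.10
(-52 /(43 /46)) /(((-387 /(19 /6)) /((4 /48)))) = 5681 /149769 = 0.04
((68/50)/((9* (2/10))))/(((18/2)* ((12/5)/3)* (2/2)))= 17/162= 0.10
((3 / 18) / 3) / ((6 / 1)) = 0.01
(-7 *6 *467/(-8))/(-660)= -3269/880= -3.71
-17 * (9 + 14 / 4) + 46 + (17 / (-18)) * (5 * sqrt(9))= -180.67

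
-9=-9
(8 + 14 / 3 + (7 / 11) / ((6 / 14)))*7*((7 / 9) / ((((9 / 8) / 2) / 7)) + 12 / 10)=14403214 / 13365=1077.68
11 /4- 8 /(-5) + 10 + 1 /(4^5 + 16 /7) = 515487 /35920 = 14.35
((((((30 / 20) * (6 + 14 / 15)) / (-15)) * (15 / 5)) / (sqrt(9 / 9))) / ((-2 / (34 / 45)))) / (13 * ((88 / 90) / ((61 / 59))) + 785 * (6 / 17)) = 458354 / 168783325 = 0.00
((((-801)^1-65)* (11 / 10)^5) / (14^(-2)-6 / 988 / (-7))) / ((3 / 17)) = -1323927.39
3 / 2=1.50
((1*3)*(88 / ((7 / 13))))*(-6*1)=-20592 / 7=-2941.71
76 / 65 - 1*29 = -1809 / 65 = -27.83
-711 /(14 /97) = -68967 /14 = -4926.21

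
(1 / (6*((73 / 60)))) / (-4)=-5 / 146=-0.03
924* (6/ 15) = 1848/ 5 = 369.60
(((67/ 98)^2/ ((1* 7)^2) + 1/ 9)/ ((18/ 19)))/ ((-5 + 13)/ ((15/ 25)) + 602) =9708943/ 46910891664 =0.00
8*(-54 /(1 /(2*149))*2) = -257472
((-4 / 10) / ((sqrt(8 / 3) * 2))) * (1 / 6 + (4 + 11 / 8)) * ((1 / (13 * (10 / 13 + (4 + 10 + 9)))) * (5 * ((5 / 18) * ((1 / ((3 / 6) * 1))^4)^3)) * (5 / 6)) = -106400 * sqrt(6) / 25029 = -10.41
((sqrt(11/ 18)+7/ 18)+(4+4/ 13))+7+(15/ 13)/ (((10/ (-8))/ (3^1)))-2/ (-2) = sqrt(22)/ 6+2323/ 234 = 10.71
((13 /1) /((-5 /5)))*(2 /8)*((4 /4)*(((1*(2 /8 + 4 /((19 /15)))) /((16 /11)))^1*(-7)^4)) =-18282.45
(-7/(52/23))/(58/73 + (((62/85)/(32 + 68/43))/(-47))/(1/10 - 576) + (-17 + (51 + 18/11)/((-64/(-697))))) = -264313357471856/47553331581626203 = -0.01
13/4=3.25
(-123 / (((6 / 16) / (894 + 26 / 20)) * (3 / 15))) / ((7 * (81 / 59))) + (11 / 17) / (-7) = -152785.33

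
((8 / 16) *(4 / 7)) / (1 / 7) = 2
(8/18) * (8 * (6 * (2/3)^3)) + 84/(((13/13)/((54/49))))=98.89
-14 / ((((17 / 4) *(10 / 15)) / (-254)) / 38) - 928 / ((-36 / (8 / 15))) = 47705.98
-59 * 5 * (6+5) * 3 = -9735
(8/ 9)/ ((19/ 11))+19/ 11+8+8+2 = 38075/ 1881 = 20.24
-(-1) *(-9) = -9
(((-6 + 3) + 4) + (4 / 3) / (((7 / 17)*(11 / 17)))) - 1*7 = -230 / 231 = -1.00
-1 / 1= -1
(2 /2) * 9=9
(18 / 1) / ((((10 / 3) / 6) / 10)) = 324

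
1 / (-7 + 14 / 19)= -19 / 119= -0.16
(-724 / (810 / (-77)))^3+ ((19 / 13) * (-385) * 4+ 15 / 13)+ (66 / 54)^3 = 279599562317362 / 863591625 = 323763.63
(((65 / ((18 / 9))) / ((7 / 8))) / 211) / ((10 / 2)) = 52 / 1477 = 0.04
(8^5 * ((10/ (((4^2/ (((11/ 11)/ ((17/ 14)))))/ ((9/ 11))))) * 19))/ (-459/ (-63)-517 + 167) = -343203840/ 448613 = -765.03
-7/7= -1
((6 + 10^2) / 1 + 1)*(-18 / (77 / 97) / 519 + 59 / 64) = 80109937 / 852544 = 93.97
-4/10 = -2/5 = -0.40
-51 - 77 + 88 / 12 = -120.67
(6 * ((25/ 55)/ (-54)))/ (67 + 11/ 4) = -20/ 27621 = -0.00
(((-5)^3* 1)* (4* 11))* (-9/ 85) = 9900/ 17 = 582.35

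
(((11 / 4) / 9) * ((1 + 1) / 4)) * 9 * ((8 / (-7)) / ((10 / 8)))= -44 / 35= -1.26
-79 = -79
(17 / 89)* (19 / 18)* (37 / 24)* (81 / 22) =35853 / 31328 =1.14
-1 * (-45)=45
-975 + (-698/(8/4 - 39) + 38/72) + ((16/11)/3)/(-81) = -378044461/395604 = -955.61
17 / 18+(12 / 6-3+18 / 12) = 13 / 9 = 1.44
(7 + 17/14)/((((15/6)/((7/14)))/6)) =69/7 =9.86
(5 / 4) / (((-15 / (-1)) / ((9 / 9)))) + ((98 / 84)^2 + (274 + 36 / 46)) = 57179 / 207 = 276.23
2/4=1/2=0.50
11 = 11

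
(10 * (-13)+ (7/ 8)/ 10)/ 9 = -10393/ 720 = -14.43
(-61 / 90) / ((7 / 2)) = -61 / 315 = -0.19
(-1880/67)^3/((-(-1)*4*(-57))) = 1661168000/17143491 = 96.90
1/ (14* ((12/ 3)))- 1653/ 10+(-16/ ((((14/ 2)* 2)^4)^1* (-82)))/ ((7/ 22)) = -4555750599/ 27563480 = -165.28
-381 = -381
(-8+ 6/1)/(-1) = 2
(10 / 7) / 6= 5 / 21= 0.24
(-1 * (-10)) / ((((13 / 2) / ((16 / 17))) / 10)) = 3200 / 221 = 14.48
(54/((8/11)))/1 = 74.25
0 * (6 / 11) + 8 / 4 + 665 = 667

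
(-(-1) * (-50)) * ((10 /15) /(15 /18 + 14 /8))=-400 /31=-12.90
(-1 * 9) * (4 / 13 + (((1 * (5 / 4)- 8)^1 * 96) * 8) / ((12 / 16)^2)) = 1078236 / 13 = 82941.23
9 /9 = 1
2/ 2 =1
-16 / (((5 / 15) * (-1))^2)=-144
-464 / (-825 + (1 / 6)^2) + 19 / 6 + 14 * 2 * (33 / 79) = 217147151 / 14077326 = 15.43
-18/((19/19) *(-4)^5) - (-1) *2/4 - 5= -2295/512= -4.48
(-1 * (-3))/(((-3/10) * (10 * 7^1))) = -1/7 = -0.14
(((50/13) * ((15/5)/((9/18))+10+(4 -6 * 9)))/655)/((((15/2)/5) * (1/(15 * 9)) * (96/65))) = -12.17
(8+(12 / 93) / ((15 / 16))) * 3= 24.41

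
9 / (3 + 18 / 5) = 15 / 11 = 1.36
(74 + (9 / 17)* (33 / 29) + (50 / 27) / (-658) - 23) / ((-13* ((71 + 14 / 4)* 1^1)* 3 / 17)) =-451942390 / 1496954277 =-0.30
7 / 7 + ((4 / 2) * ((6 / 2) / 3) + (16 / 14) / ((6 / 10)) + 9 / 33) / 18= 5123 / 4158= 1.23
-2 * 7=-14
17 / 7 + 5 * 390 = 13667 / 7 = 1952.43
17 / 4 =4.25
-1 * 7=-7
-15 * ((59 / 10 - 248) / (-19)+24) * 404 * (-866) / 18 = 203533382 / 19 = 10712283.26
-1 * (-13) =13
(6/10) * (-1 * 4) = -12/5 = -2.40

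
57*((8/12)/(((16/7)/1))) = 133/8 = 16.62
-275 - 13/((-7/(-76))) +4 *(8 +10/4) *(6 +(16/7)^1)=-477/7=-68.14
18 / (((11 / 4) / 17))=1224 / 11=111.27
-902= -902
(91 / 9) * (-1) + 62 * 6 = 3257 / 9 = 361.89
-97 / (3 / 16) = -1552 / 3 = -517.33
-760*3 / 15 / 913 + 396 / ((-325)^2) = -15693452 / 96435625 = -0.16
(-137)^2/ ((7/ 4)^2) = 300304/ 49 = 6128.65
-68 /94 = -34 /47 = -0.72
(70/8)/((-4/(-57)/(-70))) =-69825/8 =-8728.12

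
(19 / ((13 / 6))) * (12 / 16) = 6.58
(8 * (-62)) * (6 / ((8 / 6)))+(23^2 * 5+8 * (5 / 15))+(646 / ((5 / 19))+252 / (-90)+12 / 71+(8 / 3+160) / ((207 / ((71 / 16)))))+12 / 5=1267053119 / 440910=2873.72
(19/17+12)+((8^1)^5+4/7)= 3901021/119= 32781.69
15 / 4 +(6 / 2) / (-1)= 3 / 4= 0.75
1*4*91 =364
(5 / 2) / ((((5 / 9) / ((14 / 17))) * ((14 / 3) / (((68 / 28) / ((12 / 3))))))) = 27 / 56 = 0.48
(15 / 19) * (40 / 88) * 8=600 / 209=2.87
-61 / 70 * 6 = -183 / 35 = -5.23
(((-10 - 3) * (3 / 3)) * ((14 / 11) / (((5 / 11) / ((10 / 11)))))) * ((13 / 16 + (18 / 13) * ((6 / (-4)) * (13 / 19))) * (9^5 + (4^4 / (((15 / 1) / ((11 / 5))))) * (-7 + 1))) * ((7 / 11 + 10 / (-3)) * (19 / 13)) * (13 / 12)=-440682310159 / 87120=-5058336.89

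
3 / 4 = 0.75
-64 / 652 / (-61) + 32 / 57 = 319088 / 566751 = 0.56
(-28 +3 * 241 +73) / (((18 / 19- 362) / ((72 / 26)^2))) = -4727808 / 289835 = -16.31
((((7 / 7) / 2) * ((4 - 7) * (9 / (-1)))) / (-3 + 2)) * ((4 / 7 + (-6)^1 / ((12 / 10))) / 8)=7.47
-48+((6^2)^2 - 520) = 728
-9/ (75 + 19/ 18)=-162/ 1369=-0.12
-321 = -321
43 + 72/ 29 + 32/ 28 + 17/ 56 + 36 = 134677/ 1624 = 82.93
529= 529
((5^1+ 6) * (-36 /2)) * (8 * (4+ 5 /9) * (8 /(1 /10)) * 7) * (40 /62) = -80819200 /31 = -2607070.97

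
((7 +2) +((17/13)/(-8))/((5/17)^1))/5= 4391/2600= 1.69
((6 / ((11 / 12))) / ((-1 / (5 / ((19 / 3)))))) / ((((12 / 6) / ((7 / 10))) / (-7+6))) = 378 / 209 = 1.81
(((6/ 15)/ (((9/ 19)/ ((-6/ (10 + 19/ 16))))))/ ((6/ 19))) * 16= -184832/ 8055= -22.95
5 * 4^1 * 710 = 14200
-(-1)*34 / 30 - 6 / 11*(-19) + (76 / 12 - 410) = -64708 / 165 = -392.17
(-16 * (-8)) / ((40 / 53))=848 / 5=169.60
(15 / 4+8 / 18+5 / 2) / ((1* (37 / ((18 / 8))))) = 241 / 592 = 0.41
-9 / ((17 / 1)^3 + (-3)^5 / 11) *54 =-2673 / 26900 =-0.10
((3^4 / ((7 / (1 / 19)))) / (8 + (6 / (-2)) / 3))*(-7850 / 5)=-127170 / 931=-136.60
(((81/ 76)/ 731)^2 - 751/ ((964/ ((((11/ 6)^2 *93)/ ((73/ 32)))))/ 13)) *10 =-1130296261804132585/ 81450377264472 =-13877.12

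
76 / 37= 2.05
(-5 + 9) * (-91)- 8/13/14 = -33128/91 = -364.04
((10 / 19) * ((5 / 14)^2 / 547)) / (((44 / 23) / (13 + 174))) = 48875 / 4074056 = 0.01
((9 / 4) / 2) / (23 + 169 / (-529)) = 4761 / 95984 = 0.05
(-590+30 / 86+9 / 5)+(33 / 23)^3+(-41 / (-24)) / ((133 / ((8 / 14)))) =-8546675748721 / 14612445330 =-584.89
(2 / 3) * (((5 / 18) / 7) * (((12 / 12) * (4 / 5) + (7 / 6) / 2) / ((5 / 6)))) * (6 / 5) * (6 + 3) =0.47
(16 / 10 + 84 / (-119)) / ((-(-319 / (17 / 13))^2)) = -1292 / 85988045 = -0.00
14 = 14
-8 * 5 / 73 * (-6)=240 / 73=3.29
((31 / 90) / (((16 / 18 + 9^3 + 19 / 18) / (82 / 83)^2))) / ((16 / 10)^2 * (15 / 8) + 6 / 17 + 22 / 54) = 95675796 / 1156638830053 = 0.00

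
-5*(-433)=2165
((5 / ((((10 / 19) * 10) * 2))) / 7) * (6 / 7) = 57 / 980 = 0.06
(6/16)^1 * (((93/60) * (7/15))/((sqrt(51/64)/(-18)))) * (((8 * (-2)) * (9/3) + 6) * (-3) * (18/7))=-105462 * sqrt(51)/425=-1772.12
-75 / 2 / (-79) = 75 / 158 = 0.47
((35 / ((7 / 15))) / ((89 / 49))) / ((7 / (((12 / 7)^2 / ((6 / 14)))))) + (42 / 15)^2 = 107444 / 2225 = 48.29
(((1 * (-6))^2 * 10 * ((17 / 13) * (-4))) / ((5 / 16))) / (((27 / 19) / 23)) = -3803648 / 39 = -97529.44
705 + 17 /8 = 5657 /8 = 707.12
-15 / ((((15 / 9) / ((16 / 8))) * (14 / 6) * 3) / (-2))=36 / 7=5.14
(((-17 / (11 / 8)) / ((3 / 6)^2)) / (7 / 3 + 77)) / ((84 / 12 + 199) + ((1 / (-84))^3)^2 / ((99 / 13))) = -21680107094016 / 7164372056776717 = -0.00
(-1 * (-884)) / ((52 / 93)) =1581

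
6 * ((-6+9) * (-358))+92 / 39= -251224 / 39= -6441.64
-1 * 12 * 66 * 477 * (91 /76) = -8594586 /19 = -452346.63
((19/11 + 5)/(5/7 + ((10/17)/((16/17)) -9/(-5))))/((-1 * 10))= -2072/9669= -0.21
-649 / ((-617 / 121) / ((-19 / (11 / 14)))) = -1898974 / 617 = -3077.75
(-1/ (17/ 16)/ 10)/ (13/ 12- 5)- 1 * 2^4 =-63824/ 3995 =-15.98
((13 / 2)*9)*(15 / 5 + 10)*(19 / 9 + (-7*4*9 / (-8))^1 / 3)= 38363 / 4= 9590.75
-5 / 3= -1.67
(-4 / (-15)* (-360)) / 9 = -32 / 3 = -10.67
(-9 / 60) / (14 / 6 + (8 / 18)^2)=-243 / 4100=-0.06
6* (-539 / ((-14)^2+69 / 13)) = -42042 / 2617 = -16.06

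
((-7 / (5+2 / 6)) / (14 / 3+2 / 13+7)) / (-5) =819 / 36880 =0.02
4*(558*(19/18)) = 2356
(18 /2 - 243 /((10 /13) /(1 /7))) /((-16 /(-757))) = -1914453 /1120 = -1709.33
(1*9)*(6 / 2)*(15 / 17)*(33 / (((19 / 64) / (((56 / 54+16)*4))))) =58291200 / 323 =180468.11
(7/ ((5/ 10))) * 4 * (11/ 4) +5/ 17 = 2623/ 17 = 154.29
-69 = -69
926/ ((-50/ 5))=-463/ 5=-92.60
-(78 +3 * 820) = -2538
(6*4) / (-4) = -6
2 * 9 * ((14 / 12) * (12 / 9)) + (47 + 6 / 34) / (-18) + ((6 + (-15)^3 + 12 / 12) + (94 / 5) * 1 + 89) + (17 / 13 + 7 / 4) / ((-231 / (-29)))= -9907274747 / 3063060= -3234.44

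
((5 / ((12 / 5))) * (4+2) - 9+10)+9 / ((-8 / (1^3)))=99 / 8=12.38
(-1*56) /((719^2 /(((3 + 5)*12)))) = -5376 /516961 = -0.01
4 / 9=0.44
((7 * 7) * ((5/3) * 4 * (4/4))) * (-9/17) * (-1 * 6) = 1037.65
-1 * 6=-6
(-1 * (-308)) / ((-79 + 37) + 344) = 154 / 151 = 1.02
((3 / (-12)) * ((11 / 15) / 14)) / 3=-0.00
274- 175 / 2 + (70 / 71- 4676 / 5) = -530877 / 710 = -747.71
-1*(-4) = 4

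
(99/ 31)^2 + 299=297140/ 961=309.20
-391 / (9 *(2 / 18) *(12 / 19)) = -619.08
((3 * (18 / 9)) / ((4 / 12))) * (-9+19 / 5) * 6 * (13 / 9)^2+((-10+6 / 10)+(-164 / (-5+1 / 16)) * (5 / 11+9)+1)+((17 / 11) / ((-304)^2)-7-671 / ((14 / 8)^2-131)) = -2140044172989361 / 2465903320320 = -867.85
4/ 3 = 1.33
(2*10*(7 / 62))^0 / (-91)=-1 / 91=-0.01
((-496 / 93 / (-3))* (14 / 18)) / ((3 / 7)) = 3.23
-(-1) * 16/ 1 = 16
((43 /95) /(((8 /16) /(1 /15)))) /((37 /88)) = 0.14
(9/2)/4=9/8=1.12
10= 10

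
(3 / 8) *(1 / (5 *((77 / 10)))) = 3 / 308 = 0.01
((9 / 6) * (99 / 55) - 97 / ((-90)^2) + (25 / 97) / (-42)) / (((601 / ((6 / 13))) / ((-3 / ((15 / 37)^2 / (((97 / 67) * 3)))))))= -301386719 / 1845821250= -0.16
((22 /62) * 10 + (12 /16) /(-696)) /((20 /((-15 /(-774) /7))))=102049 /207820032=0.00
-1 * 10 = -10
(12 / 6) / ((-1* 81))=-2 / 81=-0.02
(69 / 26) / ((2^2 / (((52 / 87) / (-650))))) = -23 / 37700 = -0.00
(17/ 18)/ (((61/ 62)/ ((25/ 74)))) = 13175/ 40626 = 0.32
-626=-626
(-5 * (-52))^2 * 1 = 67600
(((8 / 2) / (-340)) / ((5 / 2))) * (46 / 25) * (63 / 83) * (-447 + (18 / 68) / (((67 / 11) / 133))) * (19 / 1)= 55342761138 / 1004455625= 55.10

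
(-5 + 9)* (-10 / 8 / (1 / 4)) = -20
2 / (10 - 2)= 1 / 4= 0.25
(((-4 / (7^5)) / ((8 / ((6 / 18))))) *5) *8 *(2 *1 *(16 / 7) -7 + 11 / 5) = 32 / 352947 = 0.00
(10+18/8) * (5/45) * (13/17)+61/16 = 11881/2448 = 4.85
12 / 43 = 0.28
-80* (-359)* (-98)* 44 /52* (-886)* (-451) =-12371246493760 /13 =-951634345673.85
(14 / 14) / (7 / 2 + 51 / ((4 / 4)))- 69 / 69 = -107 / 109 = -0.98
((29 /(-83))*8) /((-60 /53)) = 3074 /1245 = 2.47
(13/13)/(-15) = -1/15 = -0.07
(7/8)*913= 6391/8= 798.88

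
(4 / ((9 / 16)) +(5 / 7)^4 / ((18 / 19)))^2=1257908089 / 23059204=54.55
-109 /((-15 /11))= 1199 /15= 79.93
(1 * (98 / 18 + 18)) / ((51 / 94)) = 19834 / 459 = 43.21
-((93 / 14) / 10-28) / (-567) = -3827 / 79380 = -0.05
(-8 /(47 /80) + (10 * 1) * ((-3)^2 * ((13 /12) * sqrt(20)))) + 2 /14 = -4433 /329 + 195 * sqrt(5) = 422.56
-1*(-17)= 17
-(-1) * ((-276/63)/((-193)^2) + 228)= 178348120/782229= 228.00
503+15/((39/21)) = 6644/13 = 511.08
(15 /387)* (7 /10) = 7 /258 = 0.03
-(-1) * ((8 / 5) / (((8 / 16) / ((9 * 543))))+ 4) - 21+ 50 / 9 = 703213 / 45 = 15626.96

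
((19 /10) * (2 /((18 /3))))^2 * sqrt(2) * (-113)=-40793 * sqrt(2) /900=-64.10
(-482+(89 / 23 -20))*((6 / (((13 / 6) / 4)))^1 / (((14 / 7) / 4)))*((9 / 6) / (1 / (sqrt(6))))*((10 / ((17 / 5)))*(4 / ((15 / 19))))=-1253854080*sqrt(6) / 5083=-604230.32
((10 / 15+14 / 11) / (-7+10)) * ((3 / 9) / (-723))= -64 / 214731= -0.00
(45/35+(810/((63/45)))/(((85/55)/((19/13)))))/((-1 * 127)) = -848439/196469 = -4.32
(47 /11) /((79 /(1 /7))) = 47 /6083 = 0.01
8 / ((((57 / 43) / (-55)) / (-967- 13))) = 325291.23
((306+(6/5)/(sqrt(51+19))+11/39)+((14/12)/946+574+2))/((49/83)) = 249 * sqrt(70)/8575+5403459277/3615612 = 1494.72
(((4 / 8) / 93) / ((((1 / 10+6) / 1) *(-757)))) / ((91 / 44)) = -220 / 390795951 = -0.00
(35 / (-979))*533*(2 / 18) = -18655 / 8811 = -2.12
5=5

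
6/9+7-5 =8/3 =2.67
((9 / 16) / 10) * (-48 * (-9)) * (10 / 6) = 81 / 2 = 40.50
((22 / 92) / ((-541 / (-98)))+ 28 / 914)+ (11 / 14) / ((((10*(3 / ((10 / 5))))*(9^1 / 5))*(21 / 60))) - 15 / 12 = -32888416625 / 30092698692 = -1.09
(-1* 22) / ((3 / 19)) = -418 / 3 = -139.33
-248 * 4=-992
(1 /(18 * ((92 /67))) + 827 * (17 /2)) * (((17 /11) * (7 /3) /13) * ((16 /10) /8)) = 1385269361 /3552120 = 389.98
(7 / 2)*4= 14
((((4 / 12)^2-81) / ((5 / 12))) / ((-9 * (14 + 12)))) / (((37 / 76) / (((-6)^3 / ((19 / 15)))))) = -10752 / 37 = -290.59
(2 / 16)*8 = 1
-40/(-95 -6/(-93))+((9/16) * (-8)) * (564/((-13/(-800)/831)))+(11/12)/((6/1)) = -39724905769879/306072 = -129789414.81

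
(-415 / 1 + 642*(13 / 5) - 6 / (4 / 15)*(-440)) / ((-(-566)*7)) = 55771 / 19810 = 2.82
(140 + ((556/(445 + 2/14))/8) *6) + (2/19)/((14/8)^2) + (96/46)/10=2478928901/17558660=141.18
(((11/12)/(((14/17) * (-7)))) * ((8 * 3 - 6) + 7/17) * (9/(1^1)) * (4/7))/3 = -3443/686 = -5.02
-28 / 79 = -0.35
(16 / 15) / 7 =16 / 105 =0.15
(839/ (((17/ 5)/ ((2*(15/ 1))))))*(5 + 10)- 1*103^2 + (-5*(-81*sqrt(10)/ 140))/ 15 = 27*sqrt(10)/ 140 + 1707397/ 17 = 100435.73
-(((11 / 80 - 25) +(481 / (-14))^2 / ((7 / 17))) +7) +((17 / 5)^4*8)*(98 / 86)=-1630.61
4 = 4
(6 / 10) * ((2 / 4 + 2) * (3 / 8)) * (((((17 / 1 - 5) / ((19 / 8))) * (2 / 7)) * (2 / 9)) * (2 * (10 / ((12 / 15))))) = 600 / 133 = 4.51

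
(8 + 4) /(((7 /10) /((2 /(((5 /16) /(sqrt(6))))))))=768 * sqrt(6) /7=268.74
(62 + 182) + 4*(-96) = -140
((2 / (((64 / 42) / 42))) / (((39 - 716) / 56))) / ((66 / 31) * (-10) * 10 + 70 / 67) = 0.02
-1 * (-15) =15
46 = 46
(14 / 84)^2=1 / 36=0.03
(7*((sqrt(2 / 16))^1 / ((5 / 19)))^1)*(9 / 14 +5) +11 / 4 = 11 / 4 +1501*sqrt(2) / 40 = 55.82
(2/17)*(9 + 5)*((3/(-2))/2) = -21/17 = -1.24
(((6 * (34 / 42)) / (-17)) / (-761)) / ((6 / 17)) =17 / 15981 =0.00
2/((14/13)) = 13/7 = 1.86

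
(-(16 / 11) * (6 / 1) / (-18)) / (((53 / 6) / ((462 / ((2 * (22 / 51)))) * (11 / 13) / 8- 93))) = -15126 / 7579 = -2.00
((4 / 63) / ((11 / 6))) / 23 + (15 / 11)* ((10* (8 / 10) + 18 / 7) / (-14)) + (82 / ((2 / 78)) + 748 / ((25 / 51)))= 4391226743 / 929775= 4722.89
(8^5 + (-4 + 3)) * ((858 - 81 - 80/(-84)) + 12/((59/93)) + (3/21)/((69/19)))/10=53151486449/20355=2611225.08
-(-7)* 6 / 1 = 42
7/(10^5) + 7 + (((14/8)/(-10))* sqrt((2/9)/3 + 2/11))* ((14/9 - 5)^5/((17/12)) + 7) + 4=1100007/100000 + 785220289* sqrt(627)/662529780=40.68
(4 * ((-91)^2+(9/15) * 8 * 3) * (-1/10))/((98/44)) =-1824988/1225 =-1489.79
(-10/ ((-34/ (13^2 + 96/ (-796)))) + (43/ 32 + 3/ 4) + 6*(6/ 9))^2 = 36443014608025/ 11719361536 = 3109.64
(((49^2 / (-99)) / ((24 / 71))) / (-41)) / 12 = 170471 / 1168992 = 0.15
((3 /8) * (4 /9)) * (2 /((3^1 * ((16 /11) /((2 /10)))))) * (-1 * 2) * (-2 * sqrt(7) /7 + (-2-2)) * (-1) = -11 /90-11 * sqrt(7) /1260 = -0.15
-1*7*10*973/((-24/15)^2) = -851375/32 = -26605.47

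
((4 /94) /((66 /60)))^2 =0.00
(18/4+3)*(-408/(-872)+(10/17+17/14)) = 883485/51884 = 17.03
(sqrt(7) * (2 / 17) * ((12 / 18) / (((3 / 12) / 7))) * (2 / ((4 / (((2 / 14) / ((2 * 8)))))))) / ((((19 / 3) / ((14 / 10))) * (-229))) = -7 * sqrt(7) / 739670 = -0.00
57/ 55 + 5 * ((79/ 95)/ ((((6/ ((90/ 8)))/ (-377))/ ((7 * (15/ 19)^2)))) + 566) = -30155331121/ 3017960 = -9991.96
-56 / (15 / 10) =-112 / 3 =-37.33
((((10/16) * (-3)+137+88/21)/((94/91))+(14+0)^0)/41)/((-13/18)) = -919563/200408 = -4.59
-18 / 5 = -3.60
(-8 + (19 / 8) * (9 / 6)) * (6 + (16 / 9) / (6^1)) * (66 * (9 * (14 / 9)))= -25816.39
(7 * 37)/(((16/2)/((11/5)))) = 2849/40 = 71.22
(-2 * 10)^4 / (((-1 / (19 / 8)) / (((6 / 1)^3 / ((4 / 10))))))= -205200000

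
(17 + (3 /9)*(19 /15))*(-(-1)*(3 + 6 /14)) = 896 /15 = 59.73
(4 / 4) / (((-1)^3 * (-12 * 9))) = 1 / 108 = 0.01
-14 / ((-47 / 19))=266 / 47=5.66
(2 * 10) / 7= 20 / 7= 2.86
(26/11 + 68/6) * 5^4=282500/33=8560.61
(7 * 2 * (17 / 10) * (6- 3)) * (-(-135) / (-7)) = -1377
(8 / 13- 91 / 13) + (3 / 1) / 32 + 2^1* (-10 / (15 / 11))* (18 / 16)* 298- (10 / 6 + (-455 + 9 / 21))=-39053293 / 8736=-4470.39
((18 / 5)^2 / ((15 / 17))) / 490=0.03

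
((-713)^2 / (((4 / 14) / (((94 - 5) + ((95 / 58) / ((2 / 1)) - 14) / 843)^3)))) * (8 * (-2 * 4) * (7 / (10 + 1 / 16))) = -815524563469786339190917336 / 14610891562623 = -55816208064676.13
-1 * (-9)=9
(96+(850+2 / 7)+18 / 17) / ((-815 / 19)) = -2141946 / 96985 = -22.09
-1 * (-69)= 69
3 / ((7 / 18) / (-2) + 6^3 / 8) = 108 / 965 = 0.11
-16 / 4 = -4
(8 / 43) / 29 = 8 / 1247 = 0.01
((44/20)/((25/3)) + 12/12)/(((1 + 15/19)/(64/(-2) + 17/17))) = -46531/2125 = -21.90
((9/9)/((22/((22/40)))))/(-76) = -1/3040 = -0.00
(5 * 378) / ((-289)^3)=-1890 / 24137569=-0.00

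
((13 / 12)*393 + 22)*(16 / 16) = 1791 / 4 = 447.75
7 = 7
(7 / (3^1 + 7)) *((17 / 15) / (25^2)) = 119 / 93750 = 0.00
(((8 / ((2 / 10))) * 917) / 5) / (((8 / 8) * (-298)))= -3668 / 149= -24.62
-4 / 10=-2 / 5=-0.40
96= 96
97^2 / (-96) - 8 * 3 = -11713 / 96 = -122.01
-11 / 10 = -1.10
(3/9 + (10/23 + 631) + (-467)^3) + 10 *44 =-7027407895/69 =-101846491.23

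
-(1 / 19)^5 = -0.00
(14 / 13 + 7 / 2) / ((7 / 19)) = 323 / 26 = 12.42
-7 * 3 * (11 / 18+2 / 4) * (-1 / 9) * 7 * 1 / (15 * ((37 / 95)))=9310 / 2997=3.11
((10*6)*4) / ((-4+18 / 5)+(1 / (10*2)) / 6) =-28800 / 47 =-612.77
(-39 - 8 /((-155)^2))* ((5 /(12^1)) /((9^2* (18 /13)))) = -0.14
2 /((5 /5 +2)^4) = 2 /81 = 0.02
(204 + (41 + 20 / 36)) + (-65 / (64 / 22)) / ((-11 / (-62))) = 119.62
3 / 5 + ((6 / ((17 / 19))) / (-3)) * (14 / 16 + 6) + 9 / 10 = -943 / 68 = -13.87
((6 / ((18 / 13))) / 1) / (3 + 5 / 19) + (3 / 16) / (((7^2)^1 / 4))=24485 / 18228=1.34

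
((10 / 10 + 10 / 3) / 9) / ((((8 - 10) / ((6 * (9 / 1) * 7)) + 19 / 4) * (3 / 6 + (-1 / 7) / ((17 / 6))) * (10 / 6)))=15288 / 112885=0.14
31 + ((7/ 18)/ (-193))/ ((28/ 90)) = 23927/ 772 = 30.99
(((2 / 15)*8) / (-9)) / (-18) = 8 / 1215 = 0.01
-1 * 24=-24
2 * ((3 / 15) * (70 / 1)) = 28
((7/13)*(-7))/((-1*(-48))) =-49/624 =-0.08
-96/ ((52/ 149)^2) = -133206/ 169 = -788.20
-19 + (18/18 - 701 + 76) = -643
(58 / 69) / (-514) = -29 / 17733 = -0.00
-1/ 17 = -0.06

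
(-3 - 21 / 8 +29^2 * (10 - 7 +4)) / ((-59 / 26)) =-611663 / 236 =-2591.79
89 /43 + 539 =541.07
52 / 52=1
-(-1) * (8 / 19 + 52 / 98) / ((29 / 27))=23922 / 26999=0.89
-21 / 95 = -0.22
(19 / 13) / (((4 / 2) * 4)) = 19 / 104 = 0.18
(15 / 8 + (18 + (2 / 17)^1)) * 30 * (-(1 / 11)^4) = -40785 / 995588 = -0.04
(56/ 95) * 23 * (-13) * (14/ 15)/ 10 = -117208/ 7125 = -16.45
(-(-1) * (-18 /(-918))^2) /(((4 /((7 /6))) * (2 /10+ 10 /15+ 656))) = 0.00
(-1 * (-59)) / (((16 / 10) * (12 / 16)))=295 / 6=49.17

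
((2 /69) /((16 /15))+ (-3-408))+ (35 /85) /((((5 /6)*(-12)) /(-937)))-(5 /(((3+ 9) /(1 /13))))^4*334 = -215582812012597 /578915475840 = -372.39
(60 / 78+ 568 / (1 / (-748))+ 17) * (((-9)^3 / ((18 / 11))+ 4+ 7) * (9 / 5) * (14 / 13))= 302367735747 / 845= 357831639.94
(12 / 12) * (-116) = -116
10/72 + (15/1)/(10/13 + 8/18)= 31945/2556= 12.50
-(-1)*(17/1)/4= 4.25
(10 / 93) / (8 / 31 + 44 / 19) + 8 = 18287 / 2274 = 8.04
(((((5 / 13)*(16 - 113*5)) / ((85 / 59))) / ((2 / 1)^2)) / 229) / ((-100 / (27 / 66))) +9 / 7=4010273433 / 3117514400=1.29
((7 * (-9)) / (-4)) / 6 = 21 / 8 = 2.62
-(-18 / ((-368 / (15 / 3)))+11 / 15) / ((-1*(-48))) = -2699 / 132480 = -0.02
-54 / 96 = -9 / 16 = -0.56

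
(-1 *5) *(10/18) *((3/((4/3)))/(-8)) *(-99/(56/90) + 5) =-107875/896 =-120.40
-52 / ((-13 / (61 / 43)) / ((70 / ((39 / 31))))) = 529480 / 1677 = 315.73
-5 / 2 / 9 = -5 / 18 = -0.28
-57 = -57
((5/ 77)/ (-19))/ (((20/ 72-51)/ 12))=0.00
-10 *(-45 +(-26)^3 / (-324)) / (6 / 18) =-7490 / 27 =-277.41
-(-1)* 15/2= 15/2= 7.50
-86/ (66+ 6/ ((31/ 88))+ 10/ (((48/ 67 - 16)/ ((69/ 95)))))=-25934848/ 24896559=-1.04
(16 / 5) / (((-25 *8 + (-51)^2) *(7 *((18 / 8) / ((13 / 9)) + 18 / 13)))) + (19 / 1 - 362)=-4410071933 / 12857355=-343.00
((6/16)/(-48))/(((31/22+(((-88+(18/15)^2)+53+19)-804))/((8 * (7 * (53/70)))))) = 2915/7190928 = 0.00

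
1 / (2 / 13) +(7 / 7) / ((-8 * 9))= 467 / 72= 6.49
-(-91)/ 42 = 13/ 6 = 2.17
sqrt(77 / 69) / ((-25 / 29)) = -29* sqrt(5313) / 1725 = -1.23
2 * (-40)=-80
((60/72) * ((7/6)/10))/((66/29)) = 203/4752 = 0.04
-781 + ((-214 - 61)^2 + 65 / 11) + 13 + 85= 824427 / 11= 74947.91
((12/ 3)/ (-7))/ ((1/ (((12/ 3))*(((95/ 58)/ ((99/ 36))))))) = -3040/ 2233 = -1.36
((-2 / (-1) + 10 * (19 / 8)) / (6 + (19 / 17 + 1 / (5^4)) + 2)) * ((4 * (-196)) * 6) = -321746250 / 24223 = -13282.68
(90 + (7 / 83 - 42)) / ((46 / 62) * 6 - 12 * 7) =-123721 / 204678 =-0.60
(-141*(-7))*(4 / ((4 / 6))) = 5922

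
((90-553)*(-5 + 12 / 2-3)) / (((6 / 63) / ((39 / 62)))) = 379197 / 62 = 6116.08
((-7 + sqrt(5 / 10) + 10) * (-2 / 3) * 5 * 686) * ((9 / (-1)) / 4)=5145 * sqrt(2) / 2 + 15435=19073.06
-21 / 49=-3 / 7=-0.43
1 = 1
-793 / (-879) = 793 / 879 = 0.90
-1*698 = -698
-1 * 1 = -1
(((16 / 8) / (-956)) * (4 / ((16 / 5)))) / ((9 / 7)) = -0.00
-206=-206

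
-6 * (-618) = 3708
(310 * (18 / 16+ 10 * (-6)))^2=5329730025 / 16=333108126.56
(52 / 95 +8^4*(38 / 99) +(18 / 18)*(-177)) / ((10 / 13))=170651299 / 94050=1814.47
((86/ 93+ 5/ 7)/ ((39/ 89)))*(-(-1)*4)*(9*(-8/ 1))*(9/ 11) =-2486304/ 2821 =-881.36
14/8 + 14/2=8.75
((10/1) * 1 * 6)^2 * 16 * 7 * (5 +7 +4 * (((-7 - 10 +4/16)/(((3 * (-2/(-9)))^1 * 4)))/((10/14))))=-9344160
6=6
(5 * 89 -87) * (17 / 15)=6086 / 15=405.73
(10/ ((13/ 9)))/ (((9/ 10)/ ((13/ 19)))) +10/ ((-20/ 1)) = 181/ 38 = 4.76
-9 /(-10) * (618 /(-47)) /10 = -2781 /2350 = -1.18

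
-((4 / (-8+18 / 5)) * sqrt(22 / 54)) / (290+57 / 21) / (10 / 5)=35 * sqrt(33) / 202851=0.00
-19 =-19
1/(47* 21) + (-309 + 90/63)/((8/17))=-5160733/7896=-653.59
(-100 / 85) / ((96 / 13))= -65 / 408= -0.16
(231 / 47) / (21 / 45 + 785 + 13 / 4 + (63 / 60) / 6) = 27720 / 4449349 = 0.01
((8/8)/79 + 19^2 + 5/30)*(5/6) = 855995/2844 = 300.98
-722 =-722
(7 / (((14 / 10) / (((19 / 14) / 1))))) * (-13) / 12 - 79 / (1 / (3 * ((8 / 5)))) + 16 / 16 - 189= -482623 / 840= -574.55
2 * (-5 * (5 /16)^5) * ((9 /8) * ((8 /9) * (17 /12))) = -0.04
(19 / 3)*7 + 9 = 160 / 3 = 53.33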